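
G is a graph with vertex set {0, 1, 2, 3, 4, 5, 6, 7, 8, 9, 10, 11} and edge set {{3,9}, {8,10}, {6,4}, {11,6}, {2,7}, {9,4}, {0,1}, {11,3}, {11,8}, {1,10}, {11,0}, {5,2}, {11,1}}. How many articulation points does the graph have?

2

Removing 2 increases the component count from 2 to 3, so 2 is a cut vertex.
Removing 11 increases the component count from 2 to 3, so 11 is a cut vertex.
By contrast removing 8 leaves 2 components; it is not a cut vertex. No other vertex is a cut vertex either.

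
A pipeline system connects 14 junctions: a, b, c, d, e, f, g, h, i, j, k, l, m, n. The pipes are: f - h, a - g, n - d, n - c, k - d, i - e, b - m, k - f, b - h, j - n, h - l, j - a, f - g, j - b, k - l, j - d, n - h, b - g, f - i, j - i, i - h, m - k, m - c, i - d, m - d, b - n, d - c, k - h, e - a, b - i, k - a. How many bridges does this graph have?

0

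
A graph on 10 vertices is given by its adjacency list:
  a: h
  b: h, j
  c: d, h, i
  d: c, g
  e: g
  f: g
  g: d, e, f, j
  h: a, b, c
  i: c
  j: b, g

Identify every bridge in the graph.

a-h, c-i, e-g, f-g

The edges on the cycle d-g-j-b-h-c-d are not bridges since each lies on that cycle.
But removing g-e disconnects g from e; removing g-f disconnects g from f; removing a-h disconnects a from h; removing i-c disconnects i from c — these are bridges.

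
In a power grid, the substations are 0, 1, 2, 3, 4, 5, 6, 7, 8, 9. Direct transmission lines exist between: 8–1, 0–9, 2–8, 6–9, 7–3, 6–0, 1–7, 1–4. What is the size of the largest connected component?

6

5 is isolated — a component by itself.
Starting from 0 we can reach 0, 6, 9. That is one component of size 3.
Starting from 1 we can reach 1, 2, 3, 4, 7, 8. That is one component of size 6.
The largest has 6 vertices.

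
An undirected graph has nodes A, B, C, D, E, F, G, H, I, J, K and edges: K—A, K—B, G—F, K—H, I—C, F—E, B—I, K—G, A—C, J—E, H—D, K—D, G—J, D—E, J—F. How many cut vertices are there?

Removing K increases the component count from 1 to 2, so K is a cut vertex.
By contrast removing C leaves 1 component; it is not a cut vertex. No other vertex is a cut vertex either.

1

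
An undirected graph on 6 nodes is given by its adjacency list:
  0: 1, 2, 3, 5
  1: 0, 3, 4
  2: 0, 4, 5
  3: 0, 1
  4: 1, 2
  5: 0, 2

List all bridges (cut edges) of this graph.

none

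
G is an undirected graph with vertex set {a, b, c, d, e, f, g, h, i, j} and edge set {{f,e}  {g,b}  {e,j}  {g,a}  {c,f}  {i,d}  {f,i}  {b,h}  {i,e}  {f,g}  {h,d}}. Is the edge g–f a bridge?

After removing g–f, the path g-b-h-d-i-f still connects them, so the edge is not a bridge.

No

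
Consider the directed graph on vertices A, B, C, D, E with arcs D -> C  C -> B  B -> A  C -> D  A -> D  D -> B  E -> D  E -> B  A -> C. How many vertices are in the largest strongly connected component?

4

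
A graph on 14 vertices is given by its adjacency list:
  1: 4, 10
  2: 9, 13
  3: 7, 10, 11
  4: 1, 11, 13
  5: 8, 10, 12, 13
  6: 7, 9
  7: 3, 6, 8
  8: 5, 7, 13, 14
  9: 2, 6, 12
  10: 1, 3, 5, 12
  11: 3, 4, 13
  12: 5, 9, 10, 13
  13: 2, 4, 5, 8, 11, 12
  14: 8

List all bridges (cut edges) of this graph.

14-8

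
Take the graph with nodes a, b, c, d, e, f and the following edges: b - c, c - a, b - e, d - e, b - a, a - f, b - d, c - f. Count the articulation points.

1

Removing b increases the component count from 1 to 2, so b is a cut vertex.
By contrast removing e leaves 1 component; it is not a cut vertex. No other vertex is a cut vertex either.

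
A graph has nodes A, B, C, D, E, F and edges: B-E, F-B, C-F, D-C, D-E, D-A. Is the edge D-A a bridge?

Removing D-A leaves no path between D and A: the component count goes from 1 to 2. So it is a bridge.

Yes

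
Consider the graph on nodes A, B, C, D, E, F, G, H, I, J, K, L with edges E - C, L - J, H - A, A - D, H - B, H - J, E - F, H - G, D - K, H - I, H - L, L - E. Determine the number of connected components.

1

Starting from A we can reach A, B, C, D, E, F, G, H, I, J, K, L. That is one component of size 12.
Total: 1 component.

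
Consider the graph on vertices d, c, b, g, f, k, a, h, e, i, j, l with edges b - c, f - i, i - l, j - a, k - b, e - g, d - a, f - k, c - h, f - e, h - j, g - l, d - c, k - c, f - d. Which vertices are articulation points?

Removing f increases the component count from 1 to 2, so f is a cut vertex.
By contrast removing g leaves 1 component; it is not a cut vertex. No other vertex is a cut vertex either.

f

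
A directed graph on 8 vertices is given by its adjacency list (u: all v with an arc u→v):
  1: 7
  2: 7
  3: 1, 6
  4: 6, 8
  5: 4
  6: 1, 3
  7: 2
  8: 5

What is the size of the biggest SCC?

{4, 5, 8} are all mutually reachable — one SCC of size 3.
{3, 6} are all mutually reachable — one SCC of size 2.
{2, 7} are all mutually reachable — one SCC of size 2.
{1} is an SCC by itself.
The largest has 3 vertices.

3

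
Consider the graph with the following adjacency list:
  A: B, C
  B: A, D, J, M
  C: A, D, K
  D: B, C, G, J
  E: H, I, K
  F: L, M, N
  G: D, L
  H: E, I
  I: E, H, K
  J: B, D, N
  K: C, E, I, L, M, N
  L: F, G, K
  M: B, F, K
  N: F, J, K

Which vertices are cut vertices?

K

Removing K increases the component count from 1 to 2, so K is a cut vertex.
By contrast removing B leaves 1 component; it is not a cut vertex. No other vertex is a cut vertex either.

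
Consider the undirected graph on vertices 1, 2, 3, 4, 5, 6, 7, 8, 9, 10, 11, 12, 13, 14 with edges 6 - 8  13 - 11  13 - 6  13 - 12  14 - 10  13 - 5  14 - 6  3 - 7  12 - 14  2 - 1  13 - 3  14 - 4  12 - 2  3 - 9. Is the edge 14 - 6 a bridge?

After removing 14 - 6, the path 14-12-13-6 still connects them, so the edge is not a bridge.

No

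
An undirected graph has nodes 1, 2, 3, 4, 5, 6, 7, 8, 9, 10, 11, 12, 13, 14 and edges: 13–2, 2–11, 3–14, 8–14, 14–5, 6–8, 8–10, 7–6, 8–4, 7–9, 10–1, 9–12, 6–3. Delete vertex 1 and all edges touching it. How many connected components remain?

2

With 1 gone, the remaining components are: {2, 11, 13}; {3, 4, 5, 6, 7, 8, 9, 10, 12, 14}.
That is 2 components.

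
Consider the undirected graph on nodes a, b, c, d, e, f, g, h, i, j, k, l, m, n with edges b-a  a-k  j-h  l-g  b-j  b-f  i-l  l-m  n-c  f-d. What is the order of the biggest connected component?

7

e is isolated — a component by itself.
Starting from c we can reach c, n. That is one component of size 2.
Starting from g we can reach g, i, l, m. That is one component of size 4.
Starting from a we can reach a, b, d, f, h, j, k. That is one component of size 7.
The largest has 7 vertices.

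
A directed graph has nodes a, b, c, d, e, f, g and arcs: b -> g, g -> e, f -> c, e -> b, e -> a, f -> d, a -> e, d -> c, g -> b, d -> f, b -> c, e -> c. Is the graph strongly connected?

No

There is no directed path from c to d, so the graph is not strongly connected.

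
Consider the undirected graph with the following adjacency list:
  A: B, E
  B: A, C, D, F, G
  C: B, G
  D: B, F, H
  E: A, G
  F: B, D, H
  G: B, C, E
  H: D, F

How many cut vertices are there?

1

Removing B increases the component count from 1 to 2, so B is a cut vertex.
By contrast removing H leaves 1 component; it is not a cut vertex. No other vertex is a cut vertex either.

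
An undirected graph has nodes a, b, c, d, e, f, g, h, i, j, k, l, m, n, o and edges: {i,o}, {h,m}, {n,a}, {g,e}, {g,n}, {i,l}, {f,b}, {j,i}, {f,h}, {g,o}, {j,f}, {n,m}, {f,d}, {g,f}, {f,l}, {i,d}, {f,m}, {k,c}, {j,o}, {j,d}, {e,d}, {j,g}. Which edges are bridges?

a-n, b-f, c-k

The edges on the cycle g-f-h-m-n-g are not bridges since each lies on that cycle.
But removing a—n disconnects a from n; removing f—b disconnects f from b; removing k—c disconnects k from c — these are bridges.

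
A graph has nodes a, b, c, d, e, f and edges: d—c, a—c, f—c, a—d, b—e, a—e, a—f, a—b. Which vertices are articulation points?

Removing a increases the component count from 1 to 2, so a is a cut vertex.
By contrast removing d leaves 1 component; it is not a cut vertex. No other vertex is a cut vertex either.

a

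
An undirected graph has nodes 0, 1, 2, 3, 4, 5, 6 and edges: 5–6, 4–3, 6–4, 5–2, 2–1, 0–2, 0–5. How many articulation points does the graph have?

Removing 2 increases the component count from 1 to 2, so 2 is a cut vertex.
Removing 4 increases the component count from 1 to 2, so 4 is a cut vertex.
Removing 5 increases the component count from 1 to 2, so 5 is a cut vertex.
Likewise 6 is a cut vertex.
By contrast removing 1 leaves 1 component; it is not a cut vertex. No other vertex is a cut vertex either.

4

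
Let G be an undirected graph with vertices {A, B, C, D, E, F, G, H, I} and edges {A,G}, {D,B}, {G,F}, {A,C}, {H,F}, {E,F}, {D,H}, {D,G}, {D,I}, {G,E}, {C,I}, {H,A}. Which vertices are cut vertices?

D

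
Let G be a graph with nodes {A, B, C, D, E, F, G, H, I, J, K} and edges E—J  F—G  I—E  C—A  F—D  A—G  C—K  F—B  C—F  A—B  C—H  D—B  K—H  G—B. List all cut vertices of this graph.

Removing C increases the component count from 2 to 3, so C is a cut vertex.
Removing E increases the component count from 2 to 3, so E is a cut vertex.
By contrast removing K leaves 2 components; it is not a cut vertex. No other vertex is a cut vertex either.

C, E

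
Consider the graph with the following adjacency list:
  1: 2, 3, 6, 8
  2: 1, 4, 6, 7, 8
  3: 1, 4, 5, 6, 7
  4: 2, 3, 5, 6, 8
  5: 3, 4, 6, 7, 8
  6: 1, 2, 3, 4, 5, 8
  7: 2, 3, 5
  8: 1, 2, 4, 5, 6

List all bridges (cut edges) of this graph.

The edges on the cycle 6-4-5-7-2-6 are not bridges since each lies on that cycle.
Every edge lies on some cycle, so there are no bridges.

none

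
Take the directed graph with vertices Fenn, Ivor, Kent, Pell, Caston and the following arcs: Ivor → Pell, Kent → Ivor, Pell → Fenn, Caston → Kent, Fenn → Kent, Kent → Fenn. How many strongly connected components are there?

2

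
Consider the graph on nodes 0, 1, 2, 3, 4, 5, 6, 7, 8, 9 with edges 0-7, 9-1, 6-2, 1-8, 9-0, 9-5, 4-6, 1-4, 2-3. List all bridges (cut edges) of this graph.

0-7, 0-9, 1-4, 1-8, 1-9, 2-3, 2-6, 4-6, 5-9

removing 4-1 disconnects 4 from 1; removing 0-9 disconnects 0 from 9; removing 8-1 disconnects 8 from 1; removing 0-7 disconnects 0 from 7 — these are bridges.
In total 9 edges are bridges.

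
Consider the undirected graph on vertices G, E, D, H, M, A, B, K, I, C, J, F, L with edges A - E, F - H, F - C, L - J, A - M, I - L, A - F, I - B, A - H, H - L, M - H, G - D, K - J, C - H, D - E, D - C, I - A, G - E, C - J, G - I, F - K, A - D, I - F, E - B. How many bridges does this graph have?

0

The edges on the cycle I-A-M-H-F-I are not bridges since each lies on that cycle.
Every edge lies on some cycle, so there are no bridges.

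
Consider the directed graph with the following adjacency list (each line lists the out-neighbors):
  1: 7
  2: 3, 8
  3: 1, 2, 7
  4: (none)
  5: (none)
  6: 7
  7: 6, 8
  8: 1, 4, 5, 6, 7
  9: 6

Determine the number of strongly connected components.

5

{1, 6, 7, 8} are all mutually reachable — one SCC of size 4.
{2, 3} are all mutually reachable — one SCC of size 2.
{4} is an SCC by itself.
{5} is an SCC by itself.
{9} is an SCC by itself.
That gives 5 strongly connected components.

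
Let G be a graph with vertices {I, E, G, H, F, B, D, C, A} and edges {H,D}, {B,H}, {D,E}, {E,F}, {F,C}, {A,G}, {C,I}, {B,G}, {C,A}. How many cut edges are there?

1

The edges on the cycle B-H-D-E-F-C-A-G-B are not bridges since each lies on that cycle.
But removing I-C disconnects I from C — this is a bridge.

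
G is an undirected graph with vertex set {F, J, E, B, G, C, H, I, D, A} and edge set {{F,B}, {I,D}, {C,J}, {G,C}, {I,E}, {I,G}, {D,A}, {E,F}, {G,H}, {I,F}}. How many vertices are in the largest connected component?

10

Starting from A we can reach A, B, C, D, E, F, G, H, I, J. That is one component of size 10.
The largest has 10 vertices.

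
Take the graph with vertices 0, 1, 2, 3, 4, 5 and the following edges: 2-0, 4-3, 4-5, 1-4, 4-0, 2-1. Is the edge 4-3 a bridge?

Yes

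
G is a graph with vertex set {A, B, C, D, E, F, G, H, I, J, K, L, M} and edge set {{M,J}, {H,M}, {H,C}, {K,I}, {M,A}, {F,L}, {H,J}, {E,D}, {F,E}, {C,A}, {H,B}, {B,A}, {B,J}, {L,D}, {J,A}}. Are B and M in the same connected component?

From B we can reach A, B, C, H, J, M, which includes M.

Yes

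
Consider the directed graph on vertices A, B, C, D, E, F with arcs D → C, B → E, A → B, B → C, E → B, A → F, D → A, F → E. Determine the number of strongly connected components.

5

{B, E} are all mutually reachable — one SCC of size 2.
{C} is an SCC by itself.
{F} is an SCC by itself.
{A} is an SCC by itself.
{D} is an SCC by itself.
That gives 5 strongly connected components.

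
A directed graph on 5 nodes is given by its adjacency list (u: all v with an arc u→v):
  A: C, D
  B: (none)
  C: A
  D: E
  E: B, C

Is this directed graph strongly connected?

There is no directed path from B to D, so the graph is not strongly connected.

No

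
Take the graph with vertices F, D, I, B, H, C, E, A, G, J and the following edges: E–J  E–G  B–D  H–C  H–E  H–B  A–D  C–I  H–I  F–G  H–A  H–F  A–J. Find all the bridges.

none

The edges on the cycle H-C-I-H are not bridges since each lies on that cycle.
Every edge lies on some cycle, so there are no bridges.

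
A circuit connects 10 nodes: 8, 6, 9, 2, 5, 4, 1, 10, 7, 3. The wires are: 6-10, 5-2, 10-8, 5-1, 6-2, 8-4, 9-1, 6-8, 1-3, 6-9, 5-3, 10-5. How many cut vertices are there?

Removing 8 increases the component count from 2 to 3, so 8 is a cut vertex.
By contrast removing 5 leaves 2 components; it is not a cut vertex. No other vertex is a cut vertex either.

1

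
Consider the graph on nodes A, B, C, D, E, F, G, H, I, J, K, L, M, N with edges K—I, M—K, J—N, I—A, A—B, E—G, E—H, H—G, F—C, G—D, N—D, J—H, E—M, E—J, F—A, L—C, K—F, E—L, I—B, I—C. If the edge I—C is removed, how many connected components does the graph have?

1

I and C are still connected via I-K-F-C, so the component count stays at 1.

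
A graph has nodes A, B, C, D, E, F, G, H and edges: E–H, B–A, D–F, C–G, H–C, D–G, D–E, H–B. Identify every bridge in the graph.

A-B, B-H, D-F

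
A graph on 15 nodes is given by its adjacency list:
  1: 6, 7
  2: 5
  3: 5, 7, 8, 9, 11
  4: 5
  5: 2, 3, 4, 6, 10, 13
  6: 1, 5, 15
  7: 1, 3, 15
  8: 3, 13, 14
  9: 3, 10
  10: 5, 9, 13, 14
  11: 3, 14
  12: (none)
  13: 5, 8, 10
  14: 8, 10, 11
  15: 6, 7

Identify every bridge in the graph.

2-5, 4-5

The edges on the cycle 13-10-5-13 are not bridges since each lies on that cycle.
But removing 4-5 disconnects 4 from 5; removing 5-2 disconnects 5 from 2 — these are bridges.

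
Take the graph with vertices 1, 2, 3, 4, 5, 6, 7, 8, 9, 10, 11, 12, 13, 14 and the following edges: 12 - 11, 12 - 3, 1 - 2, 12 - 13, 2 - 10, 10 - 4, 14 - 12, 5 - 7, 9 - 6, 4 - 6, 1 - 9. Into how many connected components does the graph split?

8 is isolated — a component by itself.
Starting from 5 we can reach 5, 7. That is one component of size 2.
Starting from 3 we can reach 3, 11, 12, 13, 14. That is one component of size 5.
Starting from 1 we can reach 1, 2, 4, 6, 9, 10. That is one component of size 6.
Total: 4 components.

4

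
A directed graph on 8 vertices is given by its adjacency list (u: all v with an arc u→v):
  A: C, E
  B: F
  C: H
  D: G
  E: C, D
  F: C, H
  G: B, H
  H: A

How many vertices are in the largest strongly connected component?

8

{A, B, C, D, E, F, G, H} are all mutually reachable — one SCC of size 8.
The largest has 8 vertices.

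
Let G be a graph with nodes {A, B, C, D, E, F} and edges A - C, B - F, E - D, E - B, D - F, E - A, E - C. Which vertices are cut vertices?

E

Removing E increases the component count from 1 to 2, so E is a cut vertex.
By contrast removing A leaves 1 component; it is not a cut vertex. No other vertex is a cut vertex either.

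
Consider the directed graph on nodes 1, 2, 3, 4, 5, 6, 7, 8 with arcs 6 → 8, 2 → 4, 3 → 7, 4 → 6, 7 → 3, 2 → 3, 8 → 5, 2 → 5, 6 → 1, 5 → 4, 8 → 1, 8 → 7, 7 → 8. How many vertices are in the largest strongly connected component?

{3, 4, 5, 6, 7, 8} are all mutually reachable — one SCC of size 6.
{1} is an SCC by itself.
{2} is an SCC by itself.
The largest has 6 vertices.

6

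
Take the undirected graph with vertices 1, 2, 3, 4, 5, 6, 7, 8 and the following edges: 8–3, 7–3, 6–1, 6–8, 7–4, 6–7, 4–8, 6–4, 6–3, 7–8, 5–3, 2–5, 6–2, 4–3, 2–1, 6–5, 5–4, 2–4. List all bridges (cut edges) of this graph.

none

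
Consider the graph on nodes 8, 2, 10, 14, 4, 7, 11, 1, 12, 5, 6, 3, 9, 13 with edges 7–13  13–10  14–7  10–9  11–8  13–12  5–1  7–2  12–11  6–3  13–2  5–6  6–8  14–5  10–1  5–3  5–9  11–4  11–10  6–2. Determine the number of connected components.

1

Starting from 1 we can reach 1, 2, 3, 4, 5, 6, 7, 8, 9, 10, 11, 12, 13, 14. That is one component of size 14.
Total: 1 component.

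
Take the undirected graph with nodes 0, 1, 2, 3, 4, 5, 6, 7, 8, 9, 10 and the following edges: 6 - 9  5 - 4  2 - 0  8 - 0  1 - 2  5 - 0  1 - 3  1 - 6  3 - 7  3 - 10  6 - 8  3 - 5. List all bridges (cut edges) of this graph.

10-3, 3-7, 4-5, 6-9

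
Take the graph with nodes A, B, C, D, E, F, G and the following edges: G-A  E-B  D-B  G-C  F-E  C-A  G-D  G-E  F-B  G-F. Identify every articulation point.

G

Removing G increases the component count from 1 to 2, so G is a cut vertex.
By contrast removing B leaves 1 component; it is not a cut vertex. No other vertex is a cut vertex either.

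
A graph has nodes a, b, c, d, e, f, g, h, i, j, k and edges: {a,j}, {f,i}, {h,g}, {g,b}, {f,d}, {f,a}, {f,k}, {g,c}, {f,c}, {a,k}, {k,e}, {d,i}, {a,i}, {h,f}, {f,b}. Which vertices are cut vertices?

Removing a increases the component count from 1 to 2, so a is a cut vertex.
Removing f increases the component count from 1 to 2, so f is a cut vertex.
Removing k increases the component count from 1 to 2, so k is a cut vertex.
By contrast removing b leaves 1 component; it is not a cut vertex. No other vertex is a cut vertex either.

a, f, k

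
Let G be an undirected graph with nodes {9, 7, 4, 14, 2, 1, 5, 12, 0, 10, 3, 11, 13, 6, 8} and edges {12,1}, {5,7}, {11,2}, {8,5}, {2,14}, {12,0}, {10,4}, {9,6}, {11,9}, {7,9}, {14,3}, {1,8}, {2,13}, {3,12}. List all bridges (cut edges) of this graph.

The edges on the cycle 11-2-14-3-12-1-8-5-7-9-11 are not bridges since each lies on that cycle.
But removing 2 - 13 disconnects 2 from 13; removing 0 - 12 disconnects 0 from 12; removing 9 - 6 disconnects 9 from 6; removing 10 - 4 disconnects 10 from 4 — these are bridges.

0-12, 10-4, 13-2, 6-9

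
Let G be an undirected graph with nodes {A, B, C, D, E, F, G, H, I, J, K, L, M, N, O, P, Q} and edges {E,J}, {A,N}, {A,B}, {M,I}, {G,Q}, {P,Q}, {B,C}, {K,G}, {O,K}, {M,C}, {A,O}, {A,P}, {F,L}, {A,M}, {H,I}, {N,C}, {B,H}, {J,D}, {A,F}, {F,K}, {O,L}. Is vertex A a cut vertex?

Yes

Deleting A raises the number of components from 2 to 3, so A is a cut vertex.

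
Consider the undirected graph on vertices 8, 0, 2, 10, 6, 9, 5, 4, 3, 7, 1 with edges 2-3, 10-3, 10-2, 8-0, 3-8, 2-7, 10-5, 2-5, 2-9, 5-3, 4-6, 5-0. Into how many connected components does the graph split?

3

1 is isolated — a component by itself.
Starting from 4 we can reach 4, 6. That is one component of size 2.
Starting from 0 we can reach 0, 2, 3, 5, 7, 8, 9, 10. That is one component of size 8.
Total: 3 components.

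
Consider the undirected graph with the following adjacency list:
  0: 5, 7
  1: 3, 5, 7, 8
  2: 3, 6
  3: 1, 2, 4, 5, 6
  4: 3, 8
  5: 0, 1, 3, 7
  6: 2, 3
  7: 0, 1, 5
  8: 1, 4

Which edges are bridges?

The edges on the cycle 3-6-2-3 are not bridges since each lies on that cycle.
Every edge lies on some cycle, so there are no bridges.

none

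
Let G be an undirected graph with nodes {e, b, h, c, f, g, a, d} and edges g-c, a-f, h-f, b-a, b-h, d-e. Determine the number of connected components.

Starting from d we can reach d, e. That is one component of size 2.
Starting from c we can reach c, g. That is one component of size 2.
Starting from a we can reach a, b, f, h. That is one component of size 4.
Total: 3 components.

3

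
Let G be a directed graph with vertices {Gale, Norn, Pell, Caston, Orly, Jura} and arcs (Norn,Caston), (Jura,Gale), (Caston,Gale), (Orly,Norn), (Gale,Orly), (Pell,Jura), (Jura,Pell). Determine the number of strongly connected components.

2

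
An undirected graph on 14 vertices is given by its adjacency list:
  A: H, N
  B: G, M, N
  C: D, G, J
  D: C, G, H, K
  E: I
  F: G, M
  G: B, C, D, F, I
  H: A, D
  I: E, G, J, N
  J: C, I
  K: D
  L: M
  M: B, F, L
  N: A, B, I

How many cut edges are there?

3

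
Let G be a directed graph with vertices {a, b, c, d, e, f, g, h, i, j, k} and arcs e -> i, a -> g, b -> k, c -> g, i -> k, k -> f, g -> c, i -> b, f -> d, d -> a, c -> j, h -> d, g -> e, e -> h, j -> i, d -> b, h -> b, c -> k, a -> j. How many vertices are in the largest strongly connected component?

{a, b, c, d, e, f, g, h, i, j, k} are all mutually reachable — one SCC of size 11.
The largest has 11 vertices.

11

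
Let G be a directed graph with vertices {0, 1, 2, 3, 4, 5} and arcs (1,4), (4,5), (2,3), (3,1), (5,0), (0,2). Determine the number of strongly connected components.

1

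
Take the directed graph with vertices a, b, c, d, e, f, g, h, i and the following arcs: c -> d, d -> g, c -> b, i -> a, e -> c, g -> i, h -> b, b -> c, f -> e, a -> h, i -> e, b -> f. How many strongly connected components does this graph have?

{a, b, c, d, e, f, g, h, i} are all mutually reachable — one SCC of size 9.
That gives 1 strongly connected component.

1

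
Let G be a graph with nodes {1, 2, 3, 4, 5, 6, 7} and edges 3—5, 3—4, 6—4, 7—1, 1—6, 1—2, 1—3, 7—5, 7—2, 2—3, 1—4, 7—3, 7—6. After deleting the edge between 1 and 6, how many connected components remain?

1 and 6 are still connected via 1-7-6, so the component count stays at 1.

1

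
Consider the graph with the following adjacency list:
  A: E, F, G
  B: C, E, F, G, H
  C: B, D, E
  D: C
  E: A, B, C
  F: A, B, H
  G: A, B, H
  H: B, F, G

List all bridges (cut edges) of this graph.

C-D

The edges on the cycle G-B-C-E-A-G are not bridges since each lies on that cycle.
But removing C-D disconnects C from D — this is a bridge.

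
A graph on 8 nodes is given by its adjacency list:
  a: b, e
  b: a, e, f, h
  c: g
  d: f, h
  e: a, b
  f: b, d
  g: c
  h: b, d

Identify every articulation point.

b

Removing b increases the component count from 2 to 3, so b is a cut vertex.
By contrast removing d leaves 2 components; it is not a cut vertex. No other vertex is a cut vertex either.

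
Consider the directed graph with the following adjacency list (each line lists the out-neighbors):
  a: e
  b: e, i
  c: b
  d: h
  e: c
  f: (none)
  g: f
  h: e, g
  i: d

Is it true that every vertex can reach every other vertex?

No

There is no directed path from e to a, so the graph is not strongly connected.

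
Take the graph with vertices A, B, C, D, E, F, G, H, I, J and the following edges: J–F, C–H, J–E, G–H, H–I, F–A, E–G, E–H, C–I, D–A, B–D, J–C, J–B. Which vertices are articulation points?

Removing J increases the component count from 1 to 2, so J is a cut vertex.
By contrast removing G leaves 1 component; it is not a cut vertex. No other vertex is a cut vertex either.

J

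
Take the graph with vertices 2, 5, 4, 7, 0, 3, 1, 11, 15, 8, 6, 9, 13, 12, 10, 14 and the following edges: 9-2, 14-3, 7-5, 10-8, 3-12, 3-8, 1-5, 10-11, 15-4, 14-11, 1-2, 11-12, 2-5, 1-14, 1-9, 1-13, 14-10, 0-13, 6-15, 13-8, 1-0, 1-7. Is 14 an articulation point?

No

Deleting 14 leaves 2 components (was 2), so 14 is not a cut vertex.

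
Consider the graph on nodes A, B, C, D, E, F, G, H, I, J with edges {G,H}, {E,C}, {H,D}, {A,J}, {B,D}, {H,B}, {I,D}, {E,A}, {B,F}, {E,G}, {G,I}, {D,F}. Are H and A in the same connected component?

Yes

From H we can reach A, B, C, D, E, F, G, H, I, J, which includes A.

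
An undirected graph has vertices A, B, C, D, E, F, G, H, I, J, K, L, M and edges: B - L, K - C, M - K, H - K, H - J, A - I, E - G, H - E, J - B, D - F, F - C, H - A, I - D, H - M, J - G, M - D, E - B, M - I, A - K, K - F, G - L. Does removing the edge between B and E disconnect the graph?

No

After removing B - E, the path B-J-H-E still connects them, so the edge is not a bridge.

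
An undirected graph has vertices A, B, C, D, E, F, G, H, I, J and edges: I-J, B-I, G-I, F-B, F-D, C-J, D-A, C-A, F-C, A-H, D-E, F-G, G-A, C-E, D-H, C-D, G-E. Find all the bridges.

none

The edges on the cycle F-C-D-H-A-G-F are not bridges since each lies on that cycle.
Every edge lies on some cycle, so there are no bridges.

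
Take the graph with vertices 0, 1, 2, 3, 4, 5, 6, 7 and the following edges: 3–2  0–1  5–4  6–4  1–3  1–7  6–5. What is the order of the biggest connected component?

5

Starting from 4 we can reach 4, 5, 6. That is one component of size 3.
Starting from 0 we can reach 0, 1, 2, 3, 7. That is one component of size 5.
The largest has 5 vertices.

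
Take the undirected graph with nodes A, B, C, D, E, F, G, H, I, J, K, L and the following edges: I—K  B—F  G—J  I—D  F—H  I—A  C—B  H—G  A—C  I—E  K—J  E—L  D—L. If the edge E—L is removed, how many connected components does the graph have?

1

E and L are still connected via E-I-D-L, so the component count stays at 1.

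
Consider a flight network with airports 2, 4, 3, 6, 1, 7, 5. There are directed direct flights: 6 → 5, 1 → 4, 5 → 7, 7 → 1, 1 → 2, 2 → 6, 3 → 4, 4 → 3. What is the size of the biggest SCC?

{1, 2, 5, 6, 7} are all mutually reachable — one SCC of size 5.
{3, 4} are all mutually reachable — one SCC of size 2.
The largest has 5 vertices.

5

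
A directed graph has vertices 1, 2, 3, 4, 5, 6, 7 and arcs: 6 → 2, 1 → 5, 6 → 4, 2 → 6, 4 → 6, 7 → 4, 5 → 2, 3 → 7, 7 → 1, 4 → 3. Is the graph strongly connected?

Yes

From 1 we can reach every vertex (1, 2, 3, 4, 5, 6, 7), and every vertex can reach 1 (1, 2, 3, 4, 5, 6, 7). So the whole graph is one strongly connected component.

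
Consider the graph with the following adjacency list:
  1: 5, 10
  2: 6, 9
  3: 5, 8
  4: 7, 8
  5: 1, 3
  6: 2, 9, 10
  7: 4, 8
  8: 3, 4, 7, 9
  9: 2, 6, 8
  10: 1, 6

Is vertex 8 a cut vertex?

Deleting 8 raises the number of components from 1 to 2, so 8 is a cut vertex.

Yes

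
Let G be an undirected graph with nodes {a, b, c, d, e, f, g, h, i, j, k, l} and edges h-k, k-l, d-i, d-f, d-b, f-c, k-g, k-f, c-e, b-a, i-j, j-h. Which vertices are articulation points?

Removing b increases the component count from 1 to 2, so b is a cut vertex.
Removing c increases the component count from 1 to 2, so c is a cut vertex.
Removing d increases the component count from 1 to 2, so d is a cut vertex.
Likewise f, k are cut vertices.
By contrast removing j leaves 1 component; it is not a cut vertex. No other vertex is a cut vertex either.

b, c, d, f, k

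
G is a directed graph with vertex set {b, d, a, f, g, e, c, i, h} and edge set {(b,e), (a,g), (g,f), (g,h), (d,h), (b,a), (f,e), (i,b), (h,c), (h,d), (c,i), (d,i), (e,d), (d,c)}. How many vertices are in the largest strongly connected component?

9

{a, b, c, d, e, f, g, h, i} are all mutually reachable — one SCC of size 9.
The largest has 9 vertices.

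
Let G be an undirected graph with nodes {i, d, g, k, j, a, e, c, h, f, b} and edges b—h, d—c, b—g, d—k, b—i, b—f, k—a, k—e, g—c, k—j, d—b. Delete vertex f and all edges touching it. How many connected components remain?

With f gone, the remaining components are: {a, b, c, d, e, g, h, i, j, k}.
That is 1 component.

1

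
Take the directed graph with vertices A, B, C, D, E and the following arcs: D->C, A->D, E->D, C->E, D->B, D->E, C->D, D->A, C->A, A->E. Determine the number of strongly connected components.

{A, C, D, E} are all mutually reachable — one SCC of size 4.
{B} is an SCC by itself.
That gives 2 strongly connected components.

2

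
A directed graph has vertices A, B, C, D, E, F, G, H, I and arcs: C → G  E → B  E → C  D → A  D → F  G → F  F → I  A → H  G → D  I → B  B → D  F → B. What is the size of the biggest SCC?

{B, D, F, I} are all mutually reachable — one SCC of size 4.
{C} is an SCC by itself.
{E} is an SCC by itself.
{A} is an SCC by itself.
{G} is an SCC by itself.
(and 1 more singleton SCC)
The largest has 4 vertices.

4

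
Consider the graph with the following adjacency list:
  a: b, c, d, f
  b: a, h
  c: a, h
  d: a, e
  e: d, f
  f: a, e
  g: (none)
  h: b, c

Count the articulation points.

1

Removing a increases the component count from 2 to 3, so a is a cut vertex.
By contrast removing f leaves 2 components; it is not a cut vertex. No other vertex is a cut vertex either.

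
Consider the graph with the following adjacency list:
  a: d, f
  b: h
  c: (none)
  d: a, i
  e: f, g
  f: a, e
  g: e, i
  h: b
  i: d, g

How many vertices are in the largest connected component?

c is isolated — a component by itself.
Starting from b we can reach b, h. That is one component of size 2.
Starting from a we can reach a, d, e, f, g, i. That is one component of size 6.
The largest has 6 vertices.

6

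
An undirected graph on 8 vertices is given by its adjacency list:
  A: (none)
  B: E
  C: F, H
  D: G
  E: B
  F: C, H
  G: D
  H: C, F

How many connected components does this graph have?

4

A is isolated — a component by itself.
Starting from D we can reach D, G. That is one component of size 2.
Starting from B we can reach B, E. That is one component of size 2.
Starting from C we can reach C, F, H. That is one component of size 3.
Total: 4 components.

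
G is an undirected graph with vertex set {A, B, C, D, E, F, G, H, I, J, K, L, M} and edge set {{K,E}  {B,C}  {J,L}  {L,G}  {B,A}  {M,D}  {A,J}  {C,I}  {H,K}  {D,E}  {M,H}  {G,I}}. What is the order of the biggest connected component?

7

F is isolated — a component by itself.
Starting from D we can reach D, E, H, K, M. That is one component of size 5.
Starting from A we can reach A, B, C, G, I, J, L. That is one component of size 7.
The largest has 7 vertices.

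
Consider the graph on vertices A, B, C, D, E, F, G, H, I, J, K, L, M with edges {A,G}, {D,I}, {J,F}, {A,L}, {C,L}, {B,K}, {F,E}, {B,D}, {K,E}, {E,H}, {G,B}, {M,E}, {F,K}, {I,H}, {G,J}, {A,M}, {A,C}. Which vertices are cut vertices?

A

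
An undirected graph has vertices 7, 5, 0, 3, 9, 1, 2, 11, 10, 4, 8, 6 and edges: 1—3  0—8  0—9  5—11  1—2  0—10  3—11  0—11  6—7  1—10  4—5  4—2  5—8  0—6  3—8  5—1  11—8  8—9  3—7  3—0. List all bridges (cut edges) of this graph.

none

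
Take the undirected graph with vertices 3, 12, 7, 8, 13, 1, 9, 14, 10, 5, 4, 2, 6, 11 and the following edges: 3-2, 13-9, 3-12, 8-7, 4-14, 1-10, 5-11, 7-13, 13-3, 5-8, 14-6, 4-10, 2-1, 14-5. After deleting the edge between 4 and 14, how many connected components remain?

1

4 and 14 are still connected via 4-10-1-2-3-13-7-8-5-14, so the component count stays at 1.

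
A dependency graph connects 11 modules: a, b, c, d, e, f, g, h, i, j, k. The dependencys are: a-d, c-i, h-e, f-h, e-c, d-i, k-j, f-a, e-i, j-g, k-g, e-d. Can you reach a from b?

The component containing b is {b}, and a is not in it.

No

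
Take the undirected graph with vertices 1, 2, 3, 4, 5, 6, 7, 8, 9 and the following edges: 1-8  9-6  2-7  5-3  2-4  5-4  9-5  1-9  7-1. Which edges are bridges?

1-8, 3-5, 6-9

The edges on the cycle 2-7-1-9-5-4-2 are not bridges since each lies on that cycle.
But removing 8-1 disconnects 8 from 1; removing 5-3 disconnects 5 from 3; removing 9-6 disconnects 9 from 6 — these are bridges.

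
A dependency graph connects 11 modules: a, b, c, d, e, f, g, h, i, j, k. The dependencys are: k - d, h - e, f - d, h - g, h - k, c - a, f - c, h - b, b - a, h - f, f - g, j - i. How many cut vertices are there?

1

Removing h increases the component count from 2 to 3, so h is a cut vertex.
By contrast removing k leaves 2 components; it is not a cut vertex. No other vertex is a cut vertex either.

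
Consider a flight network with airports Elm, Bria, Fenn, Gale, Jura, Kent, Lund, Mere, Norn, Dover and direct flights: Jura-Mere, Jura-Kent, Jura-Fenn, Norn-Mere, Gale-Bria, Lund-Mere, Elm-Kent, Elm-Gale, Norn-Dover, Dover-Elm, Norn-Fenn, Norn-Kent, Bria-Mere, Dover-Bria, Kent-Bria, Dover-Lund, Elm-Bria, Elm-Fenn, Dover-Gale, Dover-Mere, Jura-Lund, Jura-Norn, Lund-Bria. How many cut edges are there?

The edges on the cycle Jura-Norn-Dover-Elm-Kent-Jura are not bridges since each lies on that cycle.
Every edge lies on some cycle, so there are no bridges.

0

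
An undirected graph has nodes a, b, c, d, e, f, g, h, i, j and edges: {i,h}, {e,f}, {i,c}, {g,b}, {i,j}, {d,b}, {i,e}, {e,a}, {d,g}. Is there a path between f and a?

From f we can reach a, c, e, f, h, i, j, which includes a.

Yes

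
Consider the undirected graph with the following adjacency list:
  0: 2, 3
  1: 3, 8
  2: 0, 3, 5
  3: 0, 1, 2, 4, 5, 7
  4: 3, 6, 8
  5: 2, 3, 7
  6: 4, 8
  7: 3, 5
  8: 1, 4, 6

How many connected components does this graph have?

1

Starting from 0 we can reach 0, 1, 2, 3, 4, 5, 6, 7, 8. That is one component of size 9.
Total: 1 component.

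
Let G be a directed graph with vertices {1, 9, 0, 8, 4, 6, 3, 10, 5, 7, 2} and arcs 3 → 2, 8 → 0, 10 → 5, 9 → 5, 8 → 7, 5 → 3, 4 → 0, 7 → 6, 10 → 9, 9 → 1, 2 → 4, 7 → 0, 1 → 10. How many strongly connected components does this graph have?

{1, 9, 10} are all mutually reachable — one SCC of size 3.
{5} is an SCC by itself.
{7} is an SCC by itself.
{0} is an SCC by itself.
{2} is an SCC by itself.
(and 4 more singleton SCCs)
That gives 9 strongly connected components.

9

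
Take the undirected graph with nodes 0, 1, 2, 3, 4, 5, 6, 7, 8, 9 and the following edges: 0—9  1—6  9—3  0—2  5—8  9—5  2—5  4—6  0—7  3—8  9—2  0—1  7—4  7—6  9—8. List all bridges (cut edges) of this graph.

none

The edges on the cycle 9-3-8-9 are not bridges since each lies on that cycle.
Every edge lies on some cycle, so there are no bridges.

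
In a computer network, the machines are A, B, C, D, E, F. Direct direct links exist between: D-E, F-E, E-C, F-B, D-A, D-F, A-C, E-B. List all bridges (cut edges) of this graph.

The edges on the cycle D-F-B-E-D are not bridges since each lies on that cycle.
Every edge lies on some cycle, so there are no bridges.

none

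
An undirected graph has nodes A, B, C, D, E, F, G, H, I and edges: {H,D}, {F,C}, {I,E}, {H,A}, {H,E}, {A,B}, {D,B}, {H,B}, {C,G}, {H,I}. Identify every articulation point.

Removing C increases the component count from 2 to 3, so C is a cut vertex.
Removing H increases the component count from 2 to 3, so H is a cut vertex.
By contrast removing A leaves 2 components; it is not a cut vertex. No other vertex is a cut vertex either.

C, H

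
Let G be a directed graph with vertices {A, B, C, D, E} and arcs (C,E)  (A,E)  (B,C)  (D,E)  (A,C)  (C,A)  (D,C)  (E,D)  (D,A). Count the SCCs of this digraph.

2

{A, C, D, E} are all mutually reachable — one SCC of size 4.
{B} is an SCC by itself.
That gives 2 strongly connected components.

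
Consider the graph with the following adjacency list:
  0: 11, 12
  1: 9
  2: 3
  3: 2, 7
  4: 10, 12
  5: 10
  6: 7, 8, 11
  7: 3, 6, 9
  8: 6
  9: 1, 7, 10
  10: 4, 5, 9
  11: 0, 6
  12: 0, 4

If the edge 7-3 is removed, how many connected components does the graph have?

Before removal there is 1 component.
7-3 is a bridge — removing it separates 7's side from 3's side.
After removal: 2 components.

2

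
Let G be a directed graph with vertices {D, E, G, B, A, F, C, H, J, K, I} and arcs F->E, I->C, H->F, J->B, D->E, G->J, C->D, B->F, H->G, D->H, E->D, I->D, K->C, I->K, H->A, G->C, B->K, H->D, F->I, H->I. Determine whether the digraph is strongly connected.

No

There is no directed path from A to K, so the graph is not strongly connected.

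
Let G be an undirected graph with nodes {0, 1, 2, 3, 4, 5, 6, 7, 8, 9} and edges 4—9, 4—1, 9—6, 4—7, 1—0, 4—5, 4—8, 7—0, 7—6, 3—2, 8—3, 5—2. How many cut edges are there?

The edges on the cycle 4-8-3-2-5-4 are not bridges since each lies on that cycle.
Every edge lies on some cycle, so there are no bridges.

0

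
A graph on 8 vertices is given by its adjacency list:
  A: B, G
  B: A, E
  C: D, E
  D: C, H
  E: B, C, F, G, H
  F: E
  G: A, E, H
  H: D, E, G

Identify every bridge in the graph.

E-F

The edges on the cycle E-C-D-H-G-E are not bridges since each lies on that cycle.
But removing F-E disconnects F from E — this is a bridge.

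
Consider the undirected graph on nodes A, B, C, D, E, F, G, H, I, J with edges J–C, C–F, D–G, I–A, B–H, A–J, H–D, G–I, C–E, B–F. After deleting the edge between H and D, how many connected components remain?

1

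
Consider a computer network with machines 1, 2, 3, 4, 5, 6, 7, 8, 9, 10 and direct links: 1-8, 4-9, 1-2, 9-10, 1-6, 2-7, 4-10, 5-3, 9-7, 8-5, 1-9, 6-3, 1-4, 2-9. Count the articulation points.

Removing 1 increases the component count from 1 to 2, so 1 is a cut vertex.
By contrast removing 8 leaves 1 component; it is not a cut vertex. No other vertex is a cut vertex either.

1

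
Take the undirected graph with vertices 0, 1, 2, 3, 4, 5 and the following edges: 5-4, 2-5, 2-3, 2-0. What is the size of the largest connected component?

1 is isolated — a component by itself.
Starting from 0 we can reach 0, 2, 3, 4, 5. That is one component of size 5.
The largest has 5 vertices.

5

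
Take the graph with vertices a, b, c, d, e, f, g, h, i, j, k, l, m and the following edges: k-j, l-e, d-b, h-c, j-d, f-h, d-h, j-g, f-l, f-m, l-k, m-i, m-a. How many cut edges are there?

7

The edges on the cycle f-l-k-j-d-h-f are not bridges since each lies on that cycle.
But removing f-m disconnects f from m; removing m-a disconnects m from a; removing d-b disconnects d from b; removing i-m disconnects i from m — these are bridges.
In total 7 edges are bridges.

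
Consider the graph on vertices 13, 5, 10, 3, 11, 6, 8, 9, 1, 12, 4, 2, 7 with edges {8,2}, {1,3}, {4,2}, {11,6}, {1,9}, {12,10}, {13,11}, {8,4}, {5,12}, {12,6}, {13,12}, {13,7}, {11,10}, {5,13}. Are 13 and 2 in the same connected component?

No

The component containing 13 is {5, 6, 7, 10, 11, 12, 13}, and 2 is not in it.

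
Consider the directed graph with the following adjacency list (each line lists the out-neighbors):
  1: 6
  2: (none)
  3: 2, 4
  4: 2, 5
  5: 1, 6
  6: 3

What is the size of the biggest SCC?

5

{1, 3, 4, 5, 6} are all mutually reachable — one SCC of size 5.
{2} is an SCC by itself.
The largest has 5 vertices.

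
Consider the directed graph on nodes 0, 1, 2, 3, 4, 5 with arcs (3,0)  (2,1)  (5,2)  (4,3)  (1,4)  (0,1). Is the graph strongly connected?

No

There is no directed path from 0 to 5, so the graph is not strongly connected.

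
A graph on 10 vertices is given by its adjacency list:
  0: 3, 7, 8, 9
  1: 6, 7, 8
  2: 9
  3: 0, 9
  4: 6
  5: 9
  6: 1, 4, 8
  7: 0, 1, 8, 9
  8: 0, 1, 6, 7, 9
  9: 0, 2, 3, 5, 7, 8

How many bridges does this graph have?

3

The edges on the cycle 8-9-7-8 are not bridges since each lies on that cycle.
But removing 5-9 disconnects 5 from 9; removing 2-9 disconnects 2 from 9; removing 4-6 disconnects 4 from 6 — these are bridges.
That makes 3 bridges.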